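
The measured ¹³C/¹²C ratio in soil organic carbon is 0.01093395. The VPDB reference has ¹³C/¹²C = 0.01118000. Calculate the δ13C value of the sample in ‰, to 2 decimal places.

δ13C = (R_sample / R_standard − 1) × 1000
R_sample / R_standard = 0.01093395 / 0.01118000 = 0.977992
δ13C = (0.977992 − 1) × 1000 = -22.008‰

-22.01‰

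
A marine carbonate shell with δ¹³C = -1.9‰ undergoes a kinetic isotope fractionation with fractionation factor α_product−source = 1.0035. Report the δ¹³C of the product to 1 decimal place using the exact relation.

δ_product = (δ_source + 1000)·α − 1000
δ_product = (-1.9 + 1000) × 1.0035 − 1000
δ_product = 1001.593 − 1000 = 1.59‰

1.6‰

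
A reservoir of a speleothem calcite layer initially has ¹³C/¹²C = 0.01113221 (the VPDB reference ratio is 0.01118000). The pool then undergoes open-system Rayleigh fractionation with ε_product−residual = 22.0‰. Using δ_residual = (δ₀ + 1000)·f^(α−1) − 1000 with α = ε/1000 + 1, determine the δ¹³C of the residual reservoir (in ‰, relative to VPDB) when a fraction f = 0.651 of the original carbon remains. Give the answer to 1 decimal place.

δ₀ = (0.01113221/0.01118000 − 1)×1000 = (0.995725 − 1)×1000 = -4.275‰
α − 1 = ε/1000 = 0.0220
f^(α−1) = 0.651^(0.0220) = 0.990601
δ_res = (-4.275 + 1000) × 0.990601 − 1000 = 986.367 − 1000 = -13.63‰

-13.6‰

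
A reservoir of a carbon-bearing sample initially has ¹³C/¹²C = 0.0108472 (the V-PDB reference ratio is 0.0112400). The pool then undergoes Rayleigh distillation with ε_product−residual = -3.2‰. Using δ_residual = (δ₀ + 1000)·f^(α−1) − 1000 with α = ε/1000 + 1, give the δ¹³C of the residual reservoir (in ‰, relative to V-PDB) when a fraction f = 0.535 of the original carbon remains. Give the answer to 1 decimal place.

δ₀ = (0.0108472/0.0112400 − 1)×1000 = (0.965053 − 1)×1000 = -34.947‰
α − 1 = ε/1000 = -0.0032
f^(α−1) = 0.535^(-0.0032) = 1.002004
δ_res = (-34.947 + 1000) × 1.002004 − 1000 = 966.987 − 1000 = -33.01‰

-33.0‰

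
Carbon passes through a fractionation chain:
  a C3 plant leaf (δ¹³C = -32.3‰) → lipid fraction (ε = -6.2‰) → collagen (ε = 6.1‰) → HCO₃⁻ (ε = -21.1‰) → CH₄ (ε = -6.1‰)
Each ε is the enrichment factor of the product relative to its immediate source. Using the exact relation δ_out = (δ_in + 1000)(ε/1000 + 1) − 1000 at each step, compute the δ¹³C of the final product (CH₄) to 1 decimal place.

-58.6‰

step 1: δ = (-32.30 + 1000)·(-6.2/1000 + 1) − 1000 = -38.30‰
step 2: δ = (-38.30 + 1000)·(6.1/1000 + 1) − 1000 = -32.43‰
step 3: δ = (-32.43 + 1000)·(-21.1/1000 + 1) − 1000 = -52.85‰
step 4: δ = (-52.85 + 1000)·(-6.1/1000 + 1) − 1000 = -58.63‰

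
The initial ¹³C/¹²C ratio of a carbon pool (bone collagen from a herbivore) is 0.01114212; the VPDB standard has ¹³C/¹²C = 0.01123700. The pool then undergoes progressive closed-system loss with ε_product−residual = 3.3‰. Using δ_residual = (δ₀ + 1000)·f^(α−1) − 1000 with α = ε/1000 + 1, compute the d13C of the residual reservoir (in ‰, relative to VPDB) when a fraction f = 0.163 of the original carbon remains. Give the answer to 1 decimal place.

δ₀ = (0.01114212/0.01123700 − 1)×1000 = (0.991556 − 1)×1000 = -8.444‰
α − 1 = ε/1000 = 0.0033
f^(α−1) = 0.163^(0.0033) = 0.994032
δ_res = (-8.444 + 1000) × 0.994032 − 1000 = 985.639 − 1000 = -14.36‰

-14.4‰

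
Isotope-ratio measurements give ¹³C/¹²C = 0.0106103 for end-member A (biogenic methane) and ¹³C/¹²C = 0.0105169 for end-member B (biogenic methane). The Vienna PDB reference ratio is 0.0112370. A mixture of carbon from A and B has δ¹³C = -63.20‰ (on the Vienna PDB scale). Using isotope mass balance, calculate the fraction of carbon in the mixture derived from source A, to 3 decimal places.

δ_A = (0.0106103/0.0112370 − 1)×1000 = (0.944229 − 1)×1000 = -55.771‰
δ_B = (0.0105169/0.0112370 − 1)×1000 = (0.935917 − 1)×1000 = -64.083‰
f_A = (δ_mix − δ_B)/(δ_A − δ_B) = (-63.20 − (-64.083))/(-55.771 − (-64.083))
f_A = 0.883 / 8.312 = 0.1062

0.106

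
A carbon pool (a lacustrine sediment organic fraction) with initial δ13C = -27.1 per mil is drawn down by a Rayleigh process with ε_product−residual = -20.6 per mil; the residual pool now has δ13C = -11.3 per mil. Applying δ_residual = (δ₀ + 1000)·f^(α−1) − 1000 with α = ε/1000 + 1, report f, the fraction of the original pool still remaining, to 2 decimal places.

0.46

α − 1 = ε/1000 = -0.0206
(δ_res + 1000)/(δ₀ + 1000) = (-11.3 + 1000)/(-27.1 + 1000) = 988.7/972.9 = 1.016240
f = 1.016240^(1/-0.0206) = exp(ln(1.016240)/-0.0206) = exp(0.01611/-0.0206)
f = exp(-0.7820) = 0.4575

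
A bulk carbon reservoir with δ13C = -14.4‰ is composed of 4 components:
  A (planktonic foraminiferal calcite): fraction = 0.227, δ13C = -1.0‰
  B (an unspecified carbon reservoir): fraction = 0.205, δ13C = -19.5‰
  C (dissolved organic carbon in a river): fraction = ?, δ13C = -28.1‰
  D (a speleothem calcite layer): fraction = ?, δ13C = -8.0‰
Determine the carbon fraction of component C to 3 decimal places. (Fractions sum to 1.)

0.280

Let f_C and f_D be the unknown fractions; fractions sum to 1 so f_C + f_D = 0.568.
Mass balance: Σ fᵢ·δᵢ = δ_bulk ⇒ f_C·(-28.1) + f_D·(-8.0) = -14.4 − (-4.224) = -10.175
Substitute f_D = 0.568 − f_C:
f_C·(-28.1 − -8.0) = -10.175 − 0.568×(-8.0) = -5.631
f_C = -5.631 / -20.1 = 0.2802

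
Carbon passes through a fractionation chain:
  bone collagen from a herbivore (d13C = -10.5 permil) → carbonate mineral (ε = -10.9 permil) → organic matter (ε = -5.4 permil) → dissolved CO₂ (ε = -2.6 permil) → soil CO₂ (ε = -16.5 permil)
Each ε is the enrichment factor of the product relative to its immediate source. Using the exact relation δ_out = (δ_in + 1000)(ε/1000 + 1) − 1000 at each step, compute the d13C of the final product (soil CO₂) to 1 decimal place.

-45.1 permil

step 1: δ = (-10.50 + 1000)·(-10.9/1000 + 1) − 1000 = -21.29 permil
step 2: δ = (-21.29 + 1000)·(-5.4/1000 + 1) − 1000 = -26.57 permil
step 3: δ = (-26.57 + 1000)·(-2.6/1000 + 1) − 1000 = -29.10 permil
step 4: δ = (-29.10 + 1000)·(-16.5/1000 + 1) − 1000 = -45.12 permil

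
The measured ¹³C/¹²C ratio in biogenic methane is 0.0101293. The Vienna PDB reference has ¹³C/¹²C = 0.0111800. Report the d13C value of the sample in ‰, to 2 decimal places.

d13C = (R_sample / R_standard − 1) × 1000
R_sample / R_standard = 0.0101293 / 0.0111800 = 0.906020
d13C = (0.906020 − 1) × 1000 = -93.980‰

-93.98‰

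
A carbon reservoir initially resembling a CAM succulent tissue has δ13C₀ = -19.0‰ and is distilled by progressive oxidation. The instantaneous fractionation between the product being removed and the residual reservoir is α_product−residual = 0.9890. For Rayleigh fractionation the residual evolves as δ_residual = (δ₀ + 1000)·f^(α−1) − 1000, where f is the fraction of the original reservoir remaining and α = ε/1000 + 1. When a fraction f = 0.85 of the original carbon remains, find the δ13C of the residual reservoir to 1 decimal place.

Rayleigh residual: δ_res = (δ₀ + 1000)·f^(α−1) − 1000
α − 1 = -0.01100
f^(α−1) = 0.85^(-0.01100) = 1.001789
δ_res = (-19.0 + 1000) × 1.001789 − 1000 = 982.755 − 1000 = -17.24‰

-17.2‰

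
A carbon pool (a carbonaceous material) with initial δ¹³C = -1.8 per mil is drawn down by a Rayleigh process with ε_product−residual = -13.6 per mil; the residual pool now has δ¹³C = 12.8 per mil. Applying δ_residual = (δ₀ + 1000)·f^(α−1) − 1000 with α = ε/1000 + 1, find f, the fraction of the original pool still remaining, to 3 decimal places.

0.344

α − 1 = ε/1000 = -0.0136
(δ_res + 1000)/(δ₀ + 1000) = (12.8 + 1000)/(-1.8 + 1000) = 1012.8/998.2 = 1.014626
f = 1.014626^(1/-0.0136) = exp(ln(1.014626)/-0.0136) = exp(0.01452/-0.0136)
f = exp(-1.0677) = 0.3438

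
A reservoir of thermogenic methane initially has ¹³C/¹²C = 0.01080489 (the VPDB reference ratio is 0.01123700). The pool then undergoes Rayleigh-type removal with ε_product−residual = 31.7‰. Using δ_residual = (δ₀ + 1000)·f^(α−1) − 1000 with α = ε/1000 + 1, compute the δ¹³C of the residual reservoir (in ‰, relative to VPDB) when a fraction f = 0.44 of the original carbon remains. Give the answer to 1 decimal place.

-63.2‰

δ₀ = (0.01080489/0.01123700 − 1)×1000 = (0.961546 − 1)×1000 = -38.454‰
α − 1 = ε/1000 = 0.0317
f^(α−1) = 0.44^(0.0317) = 0.974311
δ_res = (-38.454 + 1000) × 0.974311 − 1000 = 936.844 − 1000 = -63.16‰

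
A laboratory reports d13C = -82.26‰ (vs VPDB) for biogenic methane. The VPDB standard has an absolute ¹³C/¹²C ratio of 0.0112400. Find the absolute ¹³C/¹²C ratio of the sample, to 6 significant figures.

R_sample = R_standard × (d13C/1000 + 1)
R_sample = 0.0112400 × (-82.26/1000 + 1) = 0.0112400 × 0.917740
R_sample = 0.0103154

0.0103154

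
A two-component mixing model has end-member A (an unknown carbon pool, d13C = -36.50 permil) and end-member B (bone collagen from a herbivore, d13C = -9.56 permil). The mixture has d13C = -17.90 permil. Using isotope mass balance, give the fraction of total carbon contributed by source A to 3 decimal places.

0.310

δ_mix = f_A·δ_A + (1 − f_A)·δ_B  ⇒  f_A = (δ_mix − δ_B)/(δ_A − δ_B)
f_A = (-17.90 − (-9.56)) / (-36.50 − (-9.56))
f_A = -8.34 / -26.94 = 0.3096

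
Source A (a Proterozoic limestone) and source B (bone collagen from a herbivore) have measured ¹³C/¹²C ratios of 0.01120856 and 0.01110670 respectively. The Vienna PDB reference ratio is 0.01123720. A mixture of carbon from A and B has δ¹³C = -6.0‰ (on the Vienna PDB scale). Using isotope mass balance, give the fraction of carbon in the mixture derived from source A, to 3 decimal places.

0.619

δ_A = (0.01120856/0.01123720 − 1)×1000 = (0.997451 − 1)×1000 = -2.549‰
δ_B = (0.01110670/0.01123720 − 1)×1000 = (0.988387 − 1)×1000 = -11.613‰
f_A = (δ_mix − δ_B)/(δ_A − δ_B) = (-6.0 − (-11.613))/(-2.549 − (-11.613))
f_A = 5.613 / 9.065 = 0.6192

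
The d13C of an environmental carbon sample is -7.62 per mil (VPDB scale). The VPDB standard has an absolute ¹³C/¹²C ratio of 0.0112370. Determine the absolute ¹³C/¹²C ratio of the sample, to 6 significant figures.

0.0111514

R_sample = R_standard × (d13C/1000 + 1)
R_sample = 0.0112370 × (-7.62/1000 + 1) = 0.0112370 × 0.992380
R_sample = 0.0111514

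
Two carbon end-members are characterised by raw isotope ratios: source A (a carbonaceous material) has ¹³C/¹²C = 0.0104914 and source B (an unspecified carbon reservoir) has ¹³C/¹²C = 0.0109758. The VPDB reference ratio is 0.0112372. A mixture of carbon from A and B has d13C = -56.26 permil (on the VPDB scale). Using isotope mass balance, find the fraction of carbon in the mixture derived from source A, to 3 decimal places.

δ_A = (0.0104914/0.0112372 − 1)×1000 = (0.933631 − 1)×1000 = -66.369 permil
δ_B = (0.0109758/0.0112372 − 1)×1000 = (0.976738 − 1)×1000 = -23.262 permil
f_A = (δ_mix − δ_B)/(δ_A − δ_B) = (-56.26 − (-23.262))/(-66.369 − (-23.262))
f_A = -32.998 / -43.107 = 0.7655

0.765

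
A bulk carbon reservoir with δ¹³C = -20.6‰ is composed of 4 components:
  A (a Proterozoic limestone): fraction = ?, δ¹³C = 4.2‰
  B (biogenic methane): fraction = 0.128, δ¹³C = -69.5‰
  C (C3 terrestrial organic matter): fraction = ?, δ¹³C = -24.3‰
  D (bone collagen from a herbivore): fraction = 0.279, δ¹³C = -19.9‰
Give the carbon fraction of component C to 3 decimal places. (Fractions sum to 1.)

0.303

Let f_C and f_A be the unknown fractions; fractions sum to 1 so f_C + f_A = 0.593.
Mass balance: Σ fᵢ·δᵢ = δ_bulk ⇒ f_C·(-24.3) + f_A·(4.2) = -20.6 − (-14.448) = -6.152
Substitute f_A = 0.593 − f_C:
f_C·(-24.3 − 4.2) = -6.152 − 0.593×(4.2) = -8.643
f_C = -8.643 / -28.5 = 0.3032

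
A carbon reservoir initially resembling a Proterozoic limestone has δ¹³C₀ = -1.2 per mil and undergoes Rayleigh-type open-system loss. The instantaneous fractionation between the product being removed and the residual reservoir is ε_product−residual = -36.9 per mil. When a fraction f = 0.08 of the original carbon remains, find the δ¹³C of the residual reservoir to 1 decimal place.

Rayleigh residual: δ_res = (δ₀ + 1000)·f^(α−1) − 1000
α = ε/1000 + 1 = 0.96310, so α − 1 = -0.03690
f^(α−1) = 0.08^(-0.03690) = 1.097681
δ_res = (-1.2 + 1000) × 1.097681 − 1000 = 1096.363 − 1000 = 96.36 per mil

96.4 per mil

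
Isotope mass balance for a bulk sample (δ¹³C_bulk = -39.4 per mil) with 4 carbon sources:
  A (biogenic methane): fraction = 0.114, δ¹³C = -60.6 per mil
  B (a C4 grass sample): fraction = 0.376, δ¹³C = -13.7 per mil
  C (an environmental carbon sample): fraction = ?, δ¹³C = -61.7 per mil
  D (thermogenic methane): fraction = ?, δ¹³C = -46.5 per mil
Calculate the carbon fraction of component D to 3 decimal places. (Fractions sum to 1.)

0.271

Let f_D and f_C be the unknown fractions; fractions sum to 1 so f_D + f_C = 0.510.
Mass balance: Σ fᵢ·δᵢ = δ_bulk ⇒ f_D·(-46.5) + f_C·(-61.7) = -39.4 − (-12.060) = -27.340
Substitute f_C = 0.510 − f_D:
f_D·(-46.5 − -61.7) = -27.340 − 0.510×(-61.7) = 4.127
f_D = 4.127 / 15.2 = 0.2715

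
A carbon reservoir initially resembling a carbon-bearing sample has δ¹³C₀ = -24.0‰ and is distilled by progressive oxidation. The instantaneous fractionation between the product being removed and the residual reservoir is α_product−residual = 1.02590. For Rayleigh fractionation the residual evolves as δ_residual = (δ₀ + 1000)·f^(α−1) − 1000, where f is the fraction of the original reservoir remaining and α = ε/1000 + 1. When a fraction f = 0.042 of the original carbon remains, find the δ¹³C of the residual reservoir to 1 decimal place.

Rayleigh residual: δ_res = (δ₀ + 1000)·f^(α−1) − 1000
α − 1 = 0.02590
f^(α−1) = 0.042^(0.02590) = 0.921175
δ_res = (-24.0 + 1000) × 0.921175 − 1000 = 899.067 − 1000 = -100.93‰

-100.9‰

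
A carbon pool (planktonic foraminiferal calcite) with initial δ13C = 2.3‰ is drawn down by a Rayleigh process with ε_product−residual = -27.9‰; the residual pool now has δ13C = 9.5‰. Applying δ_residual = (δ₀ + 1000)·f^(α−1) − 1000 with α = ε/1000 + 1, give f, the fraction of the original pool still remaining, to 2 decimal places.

α − 1 = ε/1000 = -0.0279
(δ_res + 1000)/(δ₀ + 1000) = (9.5 + 1000)/(2.3 + 1000) = 1009.5/1002.3 = 1.007183
f = 1.007183^(1/-0.0279) = exp(ln(1.007183)/-0.0279) = exp(0.00716/-0.0279)
f = exp(-0.2566) = 0.7737

0.77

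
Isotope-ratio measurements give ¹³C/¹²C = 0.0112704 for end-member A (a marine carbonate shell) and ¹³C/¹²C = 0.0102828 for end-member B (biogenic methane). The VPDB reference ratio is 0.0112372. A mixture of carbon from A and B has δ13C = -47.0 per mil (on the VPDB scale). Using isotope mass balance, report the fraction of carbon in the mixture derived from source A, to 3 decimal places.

δ_A = (0.0112704/0.0112372 − 1)×1000 = (1.002954 − 1)×1000 = 2.954 per mil
δ_B = (0.0102828/0.0112372 − 1)×1000 = (0.915068 − 1)×1000 = -84.932 per mil
f_A = (δ_mix − δ_B)/(δ_A − δ_B) = (-47.0 − (-84.932))/(2.954 − (-84.932))
f_A = 37.932 / 87.887 = 0.4316

0.432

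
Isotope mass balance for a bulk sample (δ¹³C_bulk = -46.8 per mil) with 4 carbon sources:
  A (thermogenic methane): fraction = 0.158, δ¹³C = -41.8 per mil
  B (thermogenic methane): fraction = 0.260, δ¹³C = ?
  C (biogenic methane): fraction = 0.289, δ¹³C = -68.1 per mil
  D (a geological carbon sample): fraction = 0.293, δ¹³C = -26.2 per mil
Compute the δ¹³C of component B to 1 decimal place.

-49.4 per mil

Isotope mass balance: δ_bulk = Σ fᵢ·δᵢ.
-46.8 = 0.158×(-41.8) + 0.260×δ_B + 0.289×(-68.1) + 0.293×(-26.2)
0.260·δ_B = -46.8 − (-33.962) = -12.838
δ_B = -12.838 / 0.260 = -49.38 per mil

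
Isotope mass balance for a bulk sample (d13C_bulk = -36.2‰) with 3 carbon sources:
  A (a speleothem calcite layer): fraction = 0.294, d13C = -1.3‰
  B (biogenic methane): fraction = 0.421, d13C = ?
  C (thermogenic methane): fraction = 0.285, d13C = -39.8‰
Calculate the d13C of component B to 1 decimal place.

Isotope mass balance: δ_bulk = Σ fᵢ·δᵢ.
-36.2 = 0.294×(-1.3) + 0.421×δ_B + 0.285×(-39.8)
0.421·δ_B = -36.2 − (-11.725) = -24.475
δ_B = -24.475 / 0.421 = -58.13‰

-58.1‰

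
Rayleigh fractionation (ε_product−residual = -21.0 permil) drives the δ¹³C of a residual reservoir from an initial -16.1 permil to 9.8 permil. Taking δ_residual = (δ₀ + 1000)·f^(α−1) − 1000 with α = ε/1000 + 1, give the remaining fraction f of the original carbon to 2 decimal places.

α − 1 = ε/1000 = -0.0210
(δ_res + 1000)/(δ₀ + 1000) = (9.8 + 1000)/(-16.1 + 1000) = 1009.8/983.9 = 1.026324
f = 1.026324^(1/-0.0210) = exp(ln(1.026324)/-0.0210) = exp(0.02598/-0.0210)
f = exp(-1.2373) = 0.2902

0.29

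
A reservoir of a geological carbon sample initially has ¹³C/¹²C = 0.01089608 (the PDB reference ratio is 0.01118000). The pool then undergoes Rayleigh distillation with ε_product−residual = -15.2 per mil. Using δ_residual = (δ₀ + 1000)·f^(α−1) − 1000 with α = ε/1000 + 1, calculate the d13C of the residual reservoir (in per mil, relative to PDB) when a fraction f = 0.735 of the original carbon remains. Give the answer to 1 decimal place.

δ₀ = (0.01089608/0.01118000 − 1)×1000 = (0.974605 − 1)×1000 = -25.395 per mil
α − 1 = ε/1000 = -0.0152
f^(α−1) = 0.735^(-0.0152) = 1.004691
δ_res = (-25.395 + 1000) × 1.004691 − 1000 = 979.176 − 1000 = -20.82 per mil

-20.8 per mil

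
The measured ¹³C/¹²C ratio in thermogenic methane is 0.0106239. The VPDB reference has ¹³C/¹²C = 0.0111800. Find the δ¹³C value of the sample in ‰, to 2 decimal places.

δ¹³C = (R_sample / R_standard − 1) × 1000
R_sample / R_standard = 0.0106239 / 0.0111800 = 0.950259
δ¹³C = (0.950259 − 1) × 1000 = -49.741‰

-49.74‰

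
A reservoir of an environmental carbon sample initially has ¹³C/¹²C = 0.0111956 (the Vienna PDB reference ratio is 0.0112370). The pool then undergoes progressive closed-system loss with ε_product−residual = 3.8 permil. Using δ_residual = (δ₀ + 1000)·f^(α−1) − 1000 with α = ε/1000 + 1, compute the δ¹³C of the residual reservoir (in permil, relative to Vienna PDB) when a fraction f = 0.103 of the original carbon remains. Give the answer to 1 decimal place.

δ₀ = (0.0111956/0.0112370 − 1)×1000 = (0.996316 − 1)×1000 = -3.684 permil
α − 1 = ε/1000 = 0.0038
f^(α−1) = 0.103^(0.0038) = 0.991400
δ_res = (-3.684 + 1000) × 0.991400 − 1000 = 987.747 − 1000 = -12.25 permil

-12.3 permil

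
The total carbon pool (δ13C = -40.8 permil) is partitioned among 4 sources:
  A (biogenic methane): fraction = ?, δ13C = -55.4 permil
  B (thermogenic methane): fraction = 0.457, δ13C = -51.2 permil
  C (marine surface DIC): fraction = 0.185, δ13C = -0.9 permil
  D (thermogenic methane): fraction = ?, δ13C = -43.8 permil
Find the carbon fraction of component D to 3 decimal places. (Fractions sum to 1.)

Let f_D and f_A be the unknown fractions; fractions sum to 1 so f_D + f_A = 0.358.
Mass balance: Σ fᵢ·δᵢ = δ_bulk ⇒ f_D·(-43.8) + f_A·(-55.4) = -40.8 − (-23.565) = -17.235
Substitute f_A = 0.358 − f_D:
f_D·(-43.8 − -55.4) = -17.235 − 0.358×(-55.4) = 2.598
f_D = 2.598 / 11.6 = 0.2240

0.224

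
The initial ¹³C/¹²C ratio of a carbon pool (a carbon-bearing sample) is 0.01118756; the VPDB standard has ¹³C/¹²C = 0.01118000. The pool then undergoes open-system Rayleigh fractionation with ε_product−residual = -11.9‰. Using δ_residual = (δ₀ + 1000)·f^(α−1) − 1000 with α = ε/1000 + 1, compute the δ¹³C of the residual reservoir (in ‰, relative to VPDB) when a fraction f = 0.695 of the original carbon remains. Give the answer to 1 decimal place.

5.0‰

δ₀ = (0.01118756/0.01118000 − 1)×1000 = (1.000676 − 1)×1000 = 0.676‰
α − 1 = ε/1000 = -0.0119
f^(α−1) = 0.695^(-0.0119) = 1.004339
δ_res = (0.676 + 1000) × 1.004339 − 1000 = 1005.018 − 1000 = 5.02‰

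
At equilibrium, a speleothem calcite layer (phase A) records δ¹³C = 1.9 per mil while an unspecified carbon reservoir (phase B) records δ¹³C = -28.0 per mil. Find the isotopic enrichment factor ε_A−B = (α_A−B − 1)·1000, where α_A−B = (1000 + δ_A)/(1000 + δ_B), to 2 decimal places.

30.76 per mil

α_A−B = (1000 + 1.9) / (1000 + -28.0) = 1001.9 / 972.0 = 1.030761
ε_A−B = (1.030761 − 1) × 1000 = 30.761 per mil
(The approximation ε ≈ δ_A − δ_B would give 29.9 per mil.)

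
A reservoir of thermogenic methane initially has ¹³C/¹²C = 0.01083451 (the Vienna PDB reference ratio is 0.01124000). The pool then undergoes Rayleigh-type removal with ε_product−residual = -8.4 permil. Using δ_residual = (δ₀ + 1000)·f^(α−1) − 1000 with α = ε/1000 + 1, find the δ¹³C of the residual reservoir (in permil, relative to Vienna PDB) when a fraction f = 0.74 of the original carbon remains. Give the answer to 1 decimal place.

δ₀ = (0.01083451/0.01124000 − 1)×1000 = (0.963924 − 1)×1000 = -36.076 permil
α − 1 = ε/1000 = -0.0084
f^(α−1) = 0.74^(-0.0084) = 1.002532
δ_res = (-36.076 + 1000) × 1.002532 − 1000 = 966.366 − 1000 = -33.63 permil

-33.6 permil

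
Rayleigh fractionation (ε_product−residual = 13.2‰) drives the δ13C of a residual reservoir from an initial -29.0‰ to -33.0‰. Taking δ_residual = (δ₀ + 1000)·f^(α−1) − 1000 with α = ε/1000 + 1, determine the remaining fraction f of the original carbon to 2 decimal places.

α − 1 = ε/1000 = 0.0132
(δ_res + 1000)/(δ₀ + 1000) = (-33.0 + 1000)/(-29.0 + 1000) = 967.0/971.0 = 0.995881
f = 0.995881^(1/0.0132) = exp(ln(0.995881)/0.0132) = exp(-0.00413/0.0132)
f = exp(-0.3127) = 0.7315

0.73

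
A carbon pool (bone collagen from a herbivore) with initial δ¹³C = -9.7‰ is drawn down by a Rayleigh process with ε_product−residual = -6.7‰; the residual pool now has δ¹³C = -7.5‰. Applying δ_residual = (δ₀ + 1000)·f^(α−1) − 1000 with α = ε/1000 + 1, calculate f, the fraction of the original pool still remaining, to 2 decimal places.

α − 1 = ε/1000 = -0.0067
(δ_res + 1000)/(δ₀ + 1000) = (-7.5 + 1000)/(-9.7 + 1000) = 992.5/990.3 = 1.002222
f = 1.002222^(1/-0.0067) = exp(ln(1.002222)/-0.0067) = exp(0.00222/-0.0067)
f = exp(-0.3312) = 0.7181

0.72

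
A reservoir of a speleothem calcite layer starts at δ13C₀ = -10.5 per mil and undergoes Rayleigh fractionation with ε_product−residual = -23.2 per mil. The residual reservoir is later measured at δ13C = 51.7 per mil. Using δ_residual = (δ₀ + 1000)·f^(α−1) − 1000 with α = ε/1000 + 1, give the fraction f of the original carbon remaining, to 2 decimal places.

0.07

α − 1 = ε/1000 = -0.0232
(δ_res + 1000)/(δ₀ + 1000) = (51.7 + 1000)/(-10.5 + 1000) = 1051.7/989.5 = 1.062860
f = 1.062860^(1/-0.0232) = exp(ln(1.062860)/-0.0232) = exp(0.06096/-0.0232)
f = exp(-2.6277) = 0.0722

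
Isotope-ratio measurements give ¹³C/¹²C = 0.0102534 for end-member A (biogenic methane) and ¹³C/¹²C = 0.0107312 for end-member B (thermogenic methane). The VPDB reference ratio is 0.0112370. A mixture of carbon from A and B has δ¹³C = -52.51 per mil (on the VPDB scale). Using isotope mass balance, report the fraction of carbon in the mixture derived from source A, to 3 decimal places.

δ_A = (0.0102534/0.0112370 − 1)×1000 = (0.912468 − 1)×1000 = -87.532 per mil
δ_B = (0.0107312/0.0112370 − 1)×1000 = (0.954988 − 1)×1000 = -45.012 per mil
f_A = (δ_mix − δ_B)/(δ_A − δ_B) = (-52.51 − (-45.012))/(-87.532 − (-45.012))
f_A = -7.498 / -42.520 = 0.1763

0.176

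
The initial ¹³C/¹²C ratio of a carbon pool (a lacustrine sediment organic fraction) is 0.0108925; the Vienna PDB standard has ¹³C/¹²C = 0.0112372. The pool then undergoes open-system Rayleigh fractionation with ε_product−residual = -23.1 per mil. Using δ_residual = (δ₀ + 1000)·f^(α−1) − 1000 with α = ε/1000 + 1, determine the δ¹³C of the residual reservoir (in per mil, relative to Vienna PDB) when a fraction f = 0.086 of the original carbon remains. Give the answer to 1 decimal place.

δ₀ = (0.0108925/0.0112372 − 1)×1000 = (0.969325 − 1)×1000 = -30.675 per mil
α − 1 = ε/1000 = -0.0231
f^(α−1) = 0.086^(-0.0231) = 1.058310
δ_res = (-30.675 + 1000) × 1.058310 − 1000 = 1025.847 − 1000 = 25.85 per mil

25.8 per mil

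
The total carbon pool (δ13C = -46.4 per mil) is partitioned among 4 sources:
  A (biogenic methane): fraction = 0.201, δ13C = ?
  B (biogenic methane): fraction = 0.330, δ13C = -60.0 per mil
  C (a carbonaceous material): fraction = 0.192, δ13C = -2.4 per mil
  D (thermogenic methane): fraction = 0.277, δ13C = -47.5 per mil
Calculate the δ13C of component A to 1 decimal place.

Isotope mass balance: δ_bulk = Σ fᵢ·δᵢ.
-46.4 = 0.201×δ_A + 0.330×(-60.0) + 0.192×(-2.4) + 0.277×(-47.5)
0.201·δ_A = -46.4 − (-33.418) = -12.982
δ_A = -12.982 / 0.201 = -64.59 per mil

-64.6 per mil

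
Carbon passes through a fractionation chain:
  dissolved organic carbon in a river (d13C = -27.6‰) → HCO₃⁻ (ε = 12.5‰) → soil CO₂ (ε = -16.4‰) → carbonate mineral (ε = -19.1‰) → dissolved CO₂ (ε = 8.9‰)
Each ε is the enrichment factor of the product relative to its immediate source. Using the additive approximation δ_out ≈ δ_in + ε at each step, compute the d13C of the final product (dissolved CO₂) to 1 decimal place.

step 1: δ ≈ -27.6 + (12.5) = -15.1‰
step 2: δ ≈ -15.1 + (-16.4) = -31.5‰
step 3: δ ≈ -31.5 + (-19.1) = -50.6‰
step 4: δ ≈ -50.6 + (8.9) = -41.7‰

-41.7‰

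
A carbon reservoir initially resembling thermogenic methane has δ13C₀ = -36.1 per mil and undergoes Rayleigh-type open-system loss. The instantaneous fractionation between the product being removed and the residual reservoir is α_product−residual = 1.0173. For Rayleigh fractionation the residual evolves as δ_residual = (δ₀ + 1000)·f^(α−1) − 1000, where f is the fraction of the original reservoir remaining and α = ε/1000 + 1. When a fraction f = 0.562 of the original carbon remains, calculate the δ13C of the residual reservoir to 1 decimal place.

-45.7 per mil

Rayleigh residual: δ_res = (δ₀ + 1000)·f^(α−1) − 1000
α − 1 = 0.01730
f^(α−1) = 0.562^(0.01730) = 0.990080
δ_res = (-36.1 + 1000) × 0.990080 − 1000 = 954.338 − 1000 = -45.66 per mil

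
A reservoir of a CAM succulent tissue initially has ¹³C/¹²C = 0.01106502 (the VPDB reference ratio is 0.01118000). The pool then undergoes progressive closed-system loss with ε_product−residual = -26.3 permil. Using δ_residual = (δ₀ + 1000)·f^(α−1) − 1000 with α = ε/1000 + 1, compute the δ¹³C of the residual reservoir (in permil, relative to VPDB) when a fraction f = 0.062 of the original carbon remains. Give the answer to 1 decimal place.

64.8 permil

δ₀ = (0.01106502/0.01118000 − 1)×1000 = (0.989716 − 1)×1000 = -10.284 permil
α − 1 = ε/1000 = -0.0263
f^(α−1) = 0.062^(-0.0263) = 1.075871
δ_res = (-10.284 + 1000) × 1.075871 − 1000 = 1064.806 − 1000 = 64.81 permil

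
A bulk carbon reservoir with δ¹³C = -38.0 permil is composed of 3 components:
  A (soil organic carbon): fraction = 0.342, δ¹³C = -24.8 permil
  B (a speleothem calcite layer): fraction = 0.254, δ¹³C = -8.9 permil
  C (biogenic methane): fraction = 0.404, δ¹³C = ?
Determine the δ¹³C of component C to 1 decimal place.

-67.5 permil

Isotope mass balance: δ_bulk = Σ fᵢ·δᵢ.
-38.0 = 0.342×(-24.8) + 0.254×(-8.9) + 0.404×δ_C
0.404·δ_C = -38.0 − (-10.742) = -27.258
δ_C = -27.258 / 0.404 = -67.47 permil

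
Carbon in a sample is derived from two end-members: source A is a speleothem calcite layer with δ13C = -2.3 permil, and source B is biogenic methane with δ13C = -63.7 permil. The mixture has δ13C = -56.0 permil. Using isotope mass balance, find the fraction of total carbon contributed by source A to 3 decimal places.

0.125

δ_mix = f_A·δ_A + (1 − f_A)·δ_B  ⇒  f_A = (δ_mix − δ_B)/(δ_A − δ_B)
f_A = (-56.0 − (-63.7)) / (-2.3 − (-63.7))
f_A = 7.7 / 61.4 = 0.1254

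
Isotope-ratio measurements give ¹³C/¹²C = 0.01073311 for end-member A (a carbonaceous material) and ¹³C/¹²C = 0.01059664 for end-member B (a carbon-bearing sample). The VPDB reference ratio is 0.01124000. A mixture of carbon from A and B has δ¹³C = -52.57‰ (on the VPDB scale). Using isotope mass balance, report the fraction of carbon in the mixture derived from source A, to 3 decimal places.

0.385

δ_A = (0.01073311/0.01124000 − 1)×1000 = (0.954903 − 1)×1000 = -45.097‰
δ_B = (0.01059664/0.01124000 − 1)×1000 = (0.942762 − 1)×1000 = -57.238‰
f_A = (δ_mix − δ_B)/(δ_A − δ_B) = (-52.57 − (-57.238))/(-45.097 − (-57.238))
f_A = 4.668 / 12.141 = 0.3845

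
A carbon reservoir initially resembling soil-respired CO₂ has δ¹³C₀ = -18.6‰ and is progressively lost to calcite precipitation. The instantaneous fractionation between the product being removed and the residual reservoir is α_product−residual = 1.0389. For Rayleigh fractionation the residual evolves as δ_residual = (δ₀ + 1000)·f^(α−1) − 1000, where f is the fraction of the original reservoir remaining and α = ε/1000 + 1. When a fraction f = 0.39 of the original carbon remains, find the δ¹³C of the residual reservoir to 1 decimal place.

-53.9‰

Rayleigh residual: δ_res = (δ₀ + 1000)·f^(α−1) − 1000
α − 1 = 0.03890
f^(α−1) = 0.39^(0.03890) = 0.964034
δ_res = (-18.6 + 1000) × 0.964034 − 1000 = 946.103 − 1000 = -53.90‰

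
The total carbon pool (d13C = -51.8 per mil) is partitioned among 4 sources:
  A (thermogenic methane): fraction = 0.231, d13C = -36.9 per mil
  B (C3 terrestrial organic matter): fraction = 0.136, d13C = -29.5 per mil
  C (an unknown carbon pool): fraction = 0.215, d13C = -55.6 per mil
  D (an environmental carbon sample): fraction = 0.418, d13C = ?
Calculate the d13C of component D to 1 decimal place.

Isotope mass balance: δ_bulk = Σ fᵢ·δᵢ.
-51.8 = 0.231×(-36.9) + 0.136×(-29.5) + 0.215×(-55.6) + 0.418×δ_D
0.418·δ_D = -51.8 − (-24.490) = -27.310
δ_D = -27.310 / 0.418 = -65.34 per mil

-65.3 per mil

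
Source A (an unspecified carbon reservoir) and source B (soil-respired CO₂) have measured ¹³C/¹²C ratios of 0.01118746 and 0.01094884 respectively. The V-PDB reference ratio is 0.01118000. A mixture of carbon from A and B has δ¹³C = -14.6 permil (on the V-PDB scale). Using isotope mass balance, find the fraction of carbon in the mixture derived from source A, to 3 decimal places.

δ_A = (0.01118746/0.01118000 − 1)×1000 = (1.000667 − 1)×1000 = 0.667 permil
δ_B = (0.01094884/0.01118000 − 1)×1000 = (0.979324 − 1)×1000 = -20.676 permil
f_A = (δ_mix − δ_B)/(δ_A − δ_B) = (-14.6 − (-20.676))/(0.667 − (-20.676))
f_A = 6.076 / 21.343 = 0.2847

0.285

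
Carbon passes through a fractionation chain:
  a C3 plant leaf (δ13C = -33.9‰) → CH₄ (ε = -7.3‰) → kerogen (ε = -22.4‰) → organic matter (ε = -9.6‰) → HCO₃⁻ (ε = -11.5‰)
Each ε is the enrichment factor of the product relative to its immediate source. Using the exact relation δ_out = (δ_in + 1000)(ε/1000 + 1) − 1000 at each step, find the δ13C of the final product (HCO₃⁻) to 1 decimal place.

-82.1‰

step 1: δ = (-33.90 + 1000)·(-7.3/1000 + 1) − 1000 = -40.95‰
step 2: δ = (-40.95 + 1000)·(-22.4/1000 + 1) − 1000 = -62.44‰
step 3: δ = (-62.44 + 1000)·(-9.6/1000 + 1) − 1000 = -71.44‰
step 4: δ = (-71.44 + 1000)·(-11.5/1000 + 1) − 1000 = -82.11‰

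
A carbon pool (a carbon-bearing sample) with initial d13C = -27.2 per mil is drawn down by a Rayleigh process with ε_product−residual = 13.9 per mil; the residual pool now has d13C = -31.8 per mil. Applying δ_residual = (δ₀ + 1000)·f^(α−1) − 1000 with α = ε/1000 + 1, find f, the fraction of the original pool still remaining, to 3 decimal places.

α − 1 = ε/1000 = 0.0139
(δ_res + 1000)/(δ₀ + 1000) = (-31.8 + 1000)/(-27.2 + 1000) = 968.2/972.8 = 0.995271
f = 0.995271^(1/0.0139) = exp(ln(0.995271)/0.0139) = exp(-0.00474/0.0139)
f = exp(-0.3410) = 0.7111

0.711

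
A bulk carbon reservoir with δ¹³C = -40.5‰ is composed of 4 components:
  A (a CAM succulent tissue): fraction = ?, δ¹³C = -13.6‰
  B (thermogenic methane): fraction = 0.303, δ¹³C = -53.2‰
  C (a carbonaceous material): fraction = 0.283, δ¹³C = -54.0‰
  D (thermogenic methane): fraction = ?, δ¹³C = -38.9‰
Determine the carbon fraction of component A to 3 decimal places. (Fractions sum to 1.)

Let f_A and f_D be the unknown fractions; fractions sum to 1 so f_A + f_D = 0.414.
Mass balance: Σ fᵢ·δᵢ = δ_bulk ⇒ f_A·(-13.6) + f_D·(-38.9) = -40.5 − (-31.402) = -9.098
Substitute f_D = 0.414 − f_A:
f_A·(-13.6 − -38.9) = -9.098 − 0.414×(-38.9) = 7.006
f_A = 7.006 / 25.3 = 0.2769

0.277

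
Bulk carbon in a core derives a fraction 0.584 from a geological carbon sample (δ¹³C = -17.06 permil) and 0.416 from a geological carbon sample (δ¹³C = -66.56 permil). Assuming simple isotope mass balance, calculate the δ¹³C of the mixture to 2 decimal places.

δ_mix = f_A·δ_A + f_B·δ_B
δ_mix = 0.584 × (-17.06) + 0.416 × (-66.56)
δ_mix = -9.963 + -27.689 = -37.652 permil

-37.65 permil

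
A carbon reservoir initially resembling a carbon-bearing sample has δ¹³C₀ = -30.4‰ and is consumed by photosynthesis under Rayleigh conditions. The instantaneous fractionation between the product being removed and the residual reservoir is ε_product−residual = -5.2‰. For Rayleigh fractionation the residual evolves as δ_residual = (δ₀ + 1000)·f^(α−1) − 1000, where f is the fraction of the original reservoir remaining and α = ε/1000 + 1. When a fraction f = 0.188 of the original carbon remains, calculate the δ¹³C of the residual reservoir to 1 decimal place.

-21.9‰

Rayleigh residual: δ_res = (δ₀ + 1000)·f^(α−1) − 1000
α = ε/1000 + 1 = 0.99480, so α − 1 = -0.00520
f^(α−1) = 0.188^(-0.00520) = 1.008729
δ_res = (-30.4 + 1000) × 1.008729 − 1000 = 978.063 − 1000 = -21.94‰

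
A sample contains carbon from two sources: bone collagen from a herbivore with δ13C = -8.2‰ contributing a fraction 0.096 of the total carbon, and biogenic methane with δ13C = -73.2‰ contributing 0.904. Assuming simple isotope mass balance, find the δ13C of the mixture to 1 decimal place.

δ_mix = f_A·δ_A + f_B·δ_B
δ_mix = 0.096 × (-8.2) + 0.904 × (-73.2)
δ_mix = -0.79 + -66.17 = -66.96‰

-67.0‰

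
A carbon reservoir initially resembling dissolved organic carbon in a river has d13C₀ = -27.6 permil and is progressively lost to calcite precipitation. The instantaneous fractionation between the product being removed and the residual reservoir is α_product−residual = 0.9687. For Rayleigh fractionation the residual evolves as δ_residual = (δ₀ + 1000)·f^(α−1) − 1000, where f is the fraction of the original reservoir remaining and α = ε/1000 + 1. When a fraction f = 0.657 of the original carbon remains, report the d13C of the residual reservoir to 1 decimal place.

-14.7 permil

Rayleigh residual: δ_res = (δ₀ + 1000)·f^(α−1) − 1000
α − 1 = -0.03130
f^(α−1) = 0.657^(-0.03130) = 1.013235
δ_res = (-27.6 + 1000) × 1.013235 − 1000 = 985.270 − 1000 = -14.73 permil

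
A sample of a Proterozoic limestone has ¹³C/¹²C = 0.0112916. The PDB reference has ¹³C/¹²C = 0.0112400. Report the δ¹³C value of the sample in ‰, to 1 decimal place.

4.6‰

δ¹³C = (R_sample / R_standard − 1) × 1000
R_sample / R_standard = 0.0112916 / 0.0112400 = 1.004591
δ¹³C = (1.004591 − 1) × 1000 = 4.59‰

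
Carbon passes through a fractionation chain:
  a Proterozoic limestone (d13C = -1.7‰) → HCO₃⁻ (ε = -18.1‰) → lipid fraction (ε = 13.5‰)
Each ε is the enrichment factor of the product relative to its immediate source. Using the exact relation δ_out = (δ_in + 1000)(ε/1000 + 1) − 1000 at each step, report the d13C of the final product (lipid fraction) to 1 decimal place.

-6.5‰

step 1: δ = (-1.70 + 1000)·(-18.1/1000 + 1) − 1000 = -19.77‰
step 2: δ = (-19.77 + 1000)·(13.5/1000 + 1) − 1000 = -6.54‰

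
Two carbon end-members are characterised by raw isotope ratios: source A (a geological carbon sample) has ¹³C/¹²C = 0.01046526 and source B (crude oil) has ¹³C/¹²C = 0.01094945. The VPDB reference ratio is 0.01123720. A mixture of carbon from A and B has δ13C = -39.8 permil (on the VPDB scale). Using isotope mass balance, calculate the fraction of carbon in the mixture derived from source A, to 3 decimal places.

0.329

δ_A = (0.01046526/0.01123720 − 1)×1000 = (0.931305 − 1)×1000 = -68.695 permil
δ_B = (0.01094945/0.01123720 − 1)×1000 = (0.974393 − 1)×1000 = -25.607 permil
f_A = (δ_mix − δ_B)/(δ_A − δ_B) = (-39.8 − (-25.607))/(-68.695 − (-25.607))
f_A = -14.193 / -43.088 = 0.3294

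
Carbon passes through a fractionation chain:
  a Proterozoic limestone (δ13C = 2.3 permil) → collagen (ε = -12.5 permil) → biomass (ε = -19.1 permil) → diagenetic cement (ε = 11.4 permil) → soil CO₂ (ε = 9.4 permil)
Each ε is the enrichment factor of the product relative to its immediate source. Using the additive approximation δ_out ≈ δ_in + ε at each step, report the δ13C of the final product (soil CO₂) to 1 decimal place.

step 1: δ ≈ 2.3 + (-12.5) = -10.2 permil
step 2: δ ≈ -10.2 + (-19.1) = -29.3 permil
step 3: δ ≈ -29.3 + (11.4) = -17.9 permil
step 4: δ ≈ -17.9 + (9.4) = -8.5 permil

-8.5 permil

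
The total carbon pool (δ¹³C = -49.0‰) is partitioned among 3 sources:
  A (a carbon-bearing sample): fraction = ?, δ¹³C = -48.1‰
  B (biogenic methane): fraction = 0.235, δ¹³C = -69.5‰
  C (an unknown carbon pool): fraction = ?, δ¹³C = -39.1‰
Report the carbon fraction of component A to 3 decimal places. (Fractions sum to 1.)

Let f_A and f_C be the unknown fractions; fractions sum to 1 so f_A + f_C = 0.765.
Mass balance: Σ fᵢ·δᵢ = δ_bulk ⇒ f_A·(-48.1) + f_C·(-39.1) = -49.0 − (-16.332) = -32.668
Substitute f_C = 0.765 − f_A:
f_A·(-48.1 − -39.1) = -32.668 − 0.765×(-39.1) = -2.756
f_A = -2.756 / -9.0 = 0.3062

0.306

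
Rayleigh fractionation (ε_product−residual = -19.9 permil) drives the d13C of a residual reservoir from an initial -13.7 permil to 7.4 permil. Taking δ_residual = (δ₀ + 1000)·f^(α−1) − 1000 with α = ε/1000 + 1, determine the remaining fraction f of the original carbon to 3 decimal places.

α − 1 = ε/1000 = -0.0199
(δ_res + 1000)/(δ₀ + 1000) = (7.4 + 1000)/(-13.7 + 1000) = 1007.4/986.3 = 1.021393
f = 1.021393^(1/-0.0199) = exp(ln(1.021393)/-0.0199) = exp(0.02117/-0.0199)
f = exp(-1.0637) = 0.3452

0.345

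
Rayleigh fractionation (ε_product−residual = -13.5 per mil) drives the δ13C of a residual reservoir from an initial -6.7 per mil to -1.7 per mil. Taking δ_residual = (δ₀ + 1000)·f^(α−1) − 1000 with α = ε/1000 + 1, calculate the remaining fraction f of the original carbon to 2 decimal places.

0.69

α − 1 = ε/1000 = -0.0135
(δ_res + 1000)/(δ₀ + 1000) = (-1.7 + 1000)/(-6.7 + 1000) = 998.3/993.3 = 1.005034
f = 1.005034^(1/-0.0135) = exp(ln(1.005034)/-0.0135) = exp(0.00502/-0.0135)
f = exp(-0.3719) = 0.6894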